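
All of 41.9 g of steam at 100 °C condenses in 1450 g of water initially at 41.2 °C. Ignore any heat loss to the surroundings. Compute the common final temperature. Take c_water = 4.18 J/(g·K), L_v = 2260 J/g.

Energy conservation, ΣQ = 0:
condense steam: −41.9·2260 = −94694
  condensed water 100 °C→T: 175.14(T − 100)
  water warms: 1450·4.18·(T − 41.2) = 6061(T − 41.2)
6236.1 T = 94694 + 17514 + 249713 = 361921
T ≈ 58.04 °C — below 100 °C, confirming all the steam condensed.

T_f ≈ 58.0 °C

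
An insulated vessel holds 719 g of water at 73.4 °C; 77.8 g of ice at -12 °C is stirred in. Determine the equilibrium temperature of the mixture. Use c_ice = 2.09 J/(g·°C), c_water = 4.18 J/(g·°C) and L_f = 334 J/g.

T_f ≈ 57.8 °C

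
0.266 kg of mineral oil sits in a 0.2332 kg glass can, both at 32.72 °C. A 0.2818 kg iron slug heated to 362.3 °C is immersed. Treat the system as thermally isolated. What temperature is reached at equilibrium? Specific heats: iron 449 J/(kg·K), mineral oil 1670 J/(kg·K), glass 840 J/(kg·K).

T_f ≈ 87.1 °C

Taking heat into each body as positive, Σ m c ΔT = 0:
0.2818*449*(T − 362.3) + 0.266*1670*(T − 32.72) + 0.2332*840*(T − 32.72) = 0
126.53(T − 362.3) + 444.22(T − 32.72) + 195.89(T − 32.72) = 0
766.64 T = 66786
T = 66786 / 766.64 = 87.1 °C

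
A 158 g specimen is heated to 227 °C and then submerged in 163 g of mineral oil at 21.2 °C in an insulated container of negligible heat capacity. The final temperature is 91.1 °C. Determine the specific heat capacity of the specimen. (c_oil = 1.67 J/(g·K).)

c ≈ 0.886 J/(g·K)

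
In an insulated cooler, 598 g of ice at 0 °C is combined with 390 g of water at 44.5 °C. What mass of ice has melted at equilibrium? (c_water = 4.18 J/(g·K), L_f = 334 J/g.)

Cooling the water to 0 °C releases 390×4.18×44.5 = 72544 J.
Melting all 598 g of ice would need 598×334 = 199732 J.
That's not enough to melt it all — equilibrium is at 0 °C with ice remaining.
m_melt = 72544 / L_f = 217.2 g.

m_melted ≈ 217 g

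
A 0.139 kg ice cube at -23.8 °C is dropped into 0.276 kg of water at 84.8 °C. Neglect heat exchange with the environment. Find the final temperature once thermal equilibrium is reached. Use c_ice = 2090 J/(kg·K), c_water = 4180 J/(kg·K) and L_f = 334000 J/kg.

Sum of m c ΔT and latent-heat terms is zero:
ice -23.8→0 °C: 0.139·2090·23.8 = 6914.1
  latent heat to melt: 0.139·334000 = 46426
  warm the meltwater: 581.02 T
  water cools: 0.276·4180·(T − 84.8) = 1153.7(T − 84.8)
1734.7 T = 97832 − 53340 = 44492
T ≈ 25.65 °C — above 0 °C, consistent with complete melting.

T_f ≈ 25.6 °C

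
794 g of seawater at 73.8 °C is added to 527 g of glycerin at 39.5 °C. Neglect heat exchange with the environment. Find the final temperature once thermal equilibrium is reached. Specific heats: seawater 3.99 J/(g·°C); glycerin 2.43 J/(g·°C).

T_f ≈ 63.9 °C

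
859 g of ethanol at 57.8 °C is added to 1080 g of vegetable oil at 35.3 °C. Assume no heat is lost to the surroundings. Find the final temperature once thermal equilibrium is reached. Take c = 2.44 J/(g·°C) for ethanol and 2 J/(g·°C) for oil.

T_f ≈ 46.4 °C

With ΣQ=0 the equilibrium temperature is the m·c-weighted mean:
T_f = (2096×57.8 + 2160×35.3) / (2096 + 2160)
    = 197394 / 4256 ≈ 46.38 °C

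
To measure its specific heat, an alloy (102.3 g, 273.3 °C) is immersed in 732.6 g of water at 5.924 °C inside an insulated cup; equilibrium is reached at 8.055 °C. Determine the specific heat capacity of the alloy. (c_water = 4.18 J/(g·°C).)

Taking heat into each body as positive, Σ m c ΔT = 0:
102.3·c·(8.055 − 273.3) + 732.6·4.18·(8.055 − 5.924) = 0
-27135 c = -6525.7
c = -6525.7/-27135 ≈ 0.2405 J/(g·°C)

c ≈ 0.24 J/(g·°C)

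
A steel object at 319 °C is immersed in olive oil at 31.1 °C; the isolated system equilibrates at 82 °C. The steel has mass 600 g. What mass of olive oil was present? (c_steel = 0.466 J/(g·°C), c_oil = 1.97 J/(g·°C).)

Heat lost by the steel = heat gained by the oil:
600×0.466×(319 − 82) = m×1.97×(82 − 31.1)
100.27 m = 66265  ⇒  m ≈ 660.8 g

m ≈ 661 g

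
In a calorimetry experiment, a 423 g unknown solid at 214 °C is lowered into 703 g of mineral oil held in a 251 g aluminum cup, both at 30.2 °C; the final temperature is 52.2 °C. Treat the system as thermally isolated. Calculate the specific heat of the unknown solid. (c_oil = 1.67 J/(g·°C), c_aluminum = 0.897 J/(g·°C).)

c ≈ 0.45 J/(g·°C)

Energy conservation, ΣQ = 0:
423·c·(52.2 − 214) + 703·1.67·(52.2 − 30.2) + 251·0.897·(52.2 − 30.2) = 0
-68441 c = -30781
c = -30781/-68441 ≈ 0.4497 J/(g·°C)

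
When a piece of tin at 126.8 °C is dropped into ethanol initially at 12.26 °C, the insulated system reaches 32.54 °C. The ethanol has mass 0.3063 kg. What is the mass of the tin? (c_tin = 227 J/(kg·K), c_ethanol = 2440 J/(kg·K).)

m ≈ 0.708 kg

|Q_tin| = |Q_ethanol|:
m·227·(126.8 − 32.54) = 0.3063·2440·(32.54 − 12.26)
21397 m = 15157  ⇒  m ≈ 0.7084 kg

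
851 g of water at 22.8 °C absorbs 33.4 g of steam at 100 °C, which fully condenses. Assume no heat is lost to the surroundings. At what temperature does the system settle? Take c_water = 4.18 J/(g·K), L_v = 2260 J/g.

T_f ≈ 46.1 °C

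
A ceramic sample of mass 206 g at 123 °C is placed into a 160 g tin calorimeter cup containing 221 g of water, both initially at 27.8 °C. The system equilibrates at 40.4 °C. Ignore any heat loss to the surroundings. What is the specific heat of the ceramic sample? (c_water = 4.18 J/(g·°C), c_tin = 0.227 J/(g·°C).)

c ≈ 0.711 J/(g·°C)

Heat gained plus heat lost sum to zero:
206·c·(40.4 − 123) + 221·4.18·(40.4 − 27.8) + 160·0.227·(40.4 − 27.8) = 0
-17016 c = -12097
c = -12097/-17016 ≈ 0.711 J/(g·°C)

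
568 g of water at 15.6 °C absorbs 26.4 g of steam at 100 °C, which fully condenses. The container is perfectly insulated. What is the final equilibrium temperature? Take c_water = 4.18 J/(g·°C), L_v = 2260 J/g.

T_f ≈ 43.4 °C

Taking heat into each body as positive, Σ m c ΔT = 0:
latent heat released on condensation: 26.4×2260 = 59664; condensate cools 100→T: 26.4×4.18×(T − 100) = 110.35(T − 100); original water: 2374.2(T − 15.6)
2484.6 T = 59664 + 11035 + 37038 = 107737
T ≈ 43.36 °C — below 100 °C, confirming all the steam condensed.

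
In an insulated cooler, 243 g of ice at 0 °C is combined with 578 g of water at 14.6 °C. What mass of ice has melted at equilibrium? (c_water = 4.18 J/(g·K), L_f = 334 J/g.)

m_melted ≈ 106 g

Cooling the water to 0 °C releases 578×4.18×14.6 = 35274 J.
Melting all 243 g of ice would need 243×334 = 81162 J.
35274 J < 81162 J, so only part of the ice melts and the system sits at 0 °C.
Mass melted = 35274/334 ≈ 105.6 g.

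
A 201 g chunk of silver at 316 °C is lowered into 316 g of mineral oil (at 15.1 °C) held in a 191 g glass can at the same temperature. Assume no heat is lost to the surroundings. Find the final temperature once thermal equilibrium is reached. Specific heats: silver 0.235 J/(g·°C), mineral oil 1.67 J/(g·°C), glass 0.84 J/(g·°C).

T_f ≈ 34.4 °C

Taking heat into each body as positive, Σ m c ΔT = 0:
201·0.235·(T − 316) + 316·1.67·(T − 15.1) + 191·0.84·(T − 15.1) = 0
735.39 T = 25317
T = 25317 / 735.39 = 34.4 °C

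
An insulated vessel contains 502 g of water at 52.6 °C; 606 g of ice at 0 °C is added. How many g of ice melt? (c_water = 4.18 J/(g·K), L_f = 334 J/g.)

m_melted ≈ 330 g

Cooling the water to 0 °C releases 502·4.18·52.6 = 110374 J.
To melt every bit of ice: 606·334 = 202404 J.
Since 110374 < 202404 J, not all the ice melts; equilibrium is at 0 °C.
Mass melted = 110374/334 ≈ 330.5 g.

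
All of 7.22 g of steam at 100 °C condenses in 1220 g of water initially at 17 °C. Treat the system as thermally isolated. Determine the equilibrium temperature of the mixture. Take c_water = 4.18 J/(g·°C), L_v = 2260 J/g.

Net heat exchanged in the isolated system is zero:
steam→water at 100 °C releases m L_v = 7.22·2260 = 16317; condensed water 100 °C→T: 30.18(T − 100); original water: 5099.6(T − 17)
5129.8 T = 16317 + 3018 + 86693 = 106028
T ≈ 20.67 °C, under the boiling point, so the assumption holds.

T_f ≈ 20.7 °C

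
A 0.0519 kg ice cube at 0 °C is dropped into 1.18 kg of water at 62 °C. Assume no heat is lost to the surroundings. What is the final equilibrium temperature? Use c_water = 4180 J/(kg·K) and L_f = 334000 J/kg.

T_f ≈ 56.0 °C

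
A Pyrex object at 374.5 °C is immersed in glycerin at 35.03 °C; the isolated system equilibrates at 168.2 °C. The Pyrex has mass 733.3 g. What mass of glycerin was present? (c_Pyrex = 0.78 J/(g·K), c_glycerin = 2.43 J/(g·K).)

m ≈ 365 g

Let T be the final temperature. ΣQ_i = 0:
733.3×0.78×(168.2 − 374.5) + m×2.43×(168.2 − 35.03) = 0
323.6 m = 117998
m = 117998/323.6 ≈ 364.6 g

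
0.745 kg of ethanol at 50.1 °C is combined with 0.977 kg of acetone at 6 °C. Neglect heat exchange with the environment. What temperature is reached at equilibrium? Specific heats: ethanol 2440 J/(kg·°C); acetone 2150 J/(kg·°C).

T_f ≈ 26.5 °C

Net heat exchanged in the isolated system is zero:
0.745*2440*(T − 50.1) + 0.977*2150*(T − 6) = 0
(1817.8 + 2100.6) T = 1817.8*50.1 + 2100.6*6
T = 103675 / 3918.4 = 26.5 °C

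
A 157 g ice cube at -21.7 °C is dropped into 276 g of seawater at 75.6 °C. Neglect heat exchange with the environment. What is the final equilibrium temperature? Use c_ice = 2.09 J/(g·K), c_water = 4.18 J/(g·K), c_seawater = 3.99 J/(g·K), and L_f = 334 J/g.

T_f ≈ 13.5 °C

Energy balance with sensible and latent terms:
warm ice to 0 °C: 157×2.09×(0 − (-21.7)) = 7120.4
  latent heat to melt: 157×334 = 52438
  meltwater 0→T: 157×4.18×T = 656.26 T
  seawater cools: 276×3.99×(T − 75.6) = 1101.2(T − 75.6)
1757.5 T = 83254 − 59558 = 23695
T ≈ 13.48 °C (positive, so assuming full melt was valid).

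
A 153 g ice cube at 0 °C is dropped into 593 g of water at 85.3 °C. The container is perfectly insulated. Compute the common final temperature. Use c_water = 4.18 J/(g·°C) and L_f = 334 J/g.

T_f ≈ 51.4 °C

Energy balance with sensible and latent terms:
latent heat to melt: 153·334 = 51102
  meltwater 0→T: 153·4.18·T = 639.54 T
  water cools: 593·4.18·(T − 85.3) = 2478.7(T − 85.3)
3118.3 T = 211437 − 51102 = 160335
T ≈ 51.42 °C (positive, so assuming full melt was valid).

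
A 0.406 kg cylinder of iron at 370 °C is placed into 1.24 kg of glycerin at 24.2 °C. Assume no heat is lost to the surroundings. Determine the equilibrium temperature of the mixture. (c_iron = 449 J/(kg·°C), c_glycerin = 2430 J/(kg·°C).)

T_f ≈ 43.9 °C

Setting the total heat transfer to zero:
0.406×449×(T − 370) + 1.24×2430×(T − 24.2) = 0
(182.29 + 3013.2) T = 182.29×370 + 3013.2×24.2
T = 140368 / 3195.5 = 43.9 °C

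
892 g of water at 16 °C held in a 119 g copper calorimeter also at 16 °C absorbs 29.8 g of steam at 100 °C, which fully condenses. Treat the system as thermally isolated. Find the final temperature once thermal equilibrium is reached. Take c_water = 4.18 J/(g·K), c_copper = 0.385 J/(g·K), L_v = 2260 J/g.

T_f ≈ 36.0 °C

Heat gained plus heat lost sum to zero:
condense steam: −29.8×2260 = −67348; condensate cools 100→T: 29.8×4.18×(T − 100) = 124.56(T − 100); water warms: 892×4.18×(T − 16) = 3728.6(T − 16); cup: 45.81(T − 16)
3898.9 T = 67348 + 12456 + 60390 = 140194
T ≈ 35.96 °C (< 100 °C, so full condensation is consistent).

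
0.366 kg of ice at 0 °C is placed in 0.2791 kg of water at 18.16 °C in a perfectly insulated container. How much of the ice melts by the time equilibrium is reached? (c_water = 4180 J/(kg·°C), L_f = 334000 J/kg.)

m_melted ≈ 0.0634 kg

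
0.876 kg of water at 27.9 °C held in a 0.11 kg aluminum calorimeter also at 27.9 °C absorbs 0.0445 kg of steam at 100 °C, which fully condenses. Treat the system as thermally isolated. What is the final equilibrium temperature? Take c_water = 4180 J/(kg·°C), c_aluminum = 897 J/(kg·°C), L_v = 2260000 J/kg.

T_f ≈ 56.8 °C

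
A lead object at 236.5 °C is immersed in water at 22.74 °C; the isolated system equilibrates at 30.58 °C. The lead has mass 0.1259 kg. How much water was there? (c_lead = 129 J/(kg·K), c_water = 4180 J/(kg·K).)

Heat lost by the lead = heat gained by the water:
0.1259·129·(236.5 − 30.58) = m·4180·(30.58 − 22.74)
32771 m = 3344.4  ⇒  m ≈ 0.1021 kg

m ≈ 0.102 kg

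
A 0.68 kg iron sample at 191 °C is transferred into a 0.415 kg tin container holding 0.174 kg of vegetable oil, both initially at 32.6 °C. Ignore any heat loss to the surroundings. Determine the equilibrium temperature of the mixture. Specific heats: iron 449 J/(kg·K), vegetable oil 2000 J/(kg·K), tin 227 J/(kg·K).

T_f ≈ 97.3 °C

T_f = Σ m_i c_i T_i / Σ m_i c_i:
T_f = (305.32·191 + 348·32.6 + 94.2·32.6) / (305.32 + 348 + 94.2)
    = 72732 / 747.53 ≈ 97.30 °C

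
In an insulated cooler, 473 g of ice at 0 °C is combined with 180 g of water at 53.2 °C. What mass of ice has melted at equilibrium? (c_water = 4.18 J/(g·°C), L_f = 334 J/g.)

m_melted ≈ 120 g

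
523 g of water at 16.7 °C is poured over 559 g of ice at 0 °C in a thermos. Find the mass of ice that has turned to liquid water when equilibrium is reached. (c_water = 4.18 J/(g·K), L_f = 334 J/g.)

Heat available from the water dropping to 0 °C: 523×4.18×16.7 = 36509 J.
Fully melting the ice requires m_ice L_f = 559×334 = 186706 J.
36509 J < 186706 J, so only part of the ice melts and the system sits at 0 °C.
Mass melted = 36509/334 ≈ 109.3 g.

m_melted ≈ 109 g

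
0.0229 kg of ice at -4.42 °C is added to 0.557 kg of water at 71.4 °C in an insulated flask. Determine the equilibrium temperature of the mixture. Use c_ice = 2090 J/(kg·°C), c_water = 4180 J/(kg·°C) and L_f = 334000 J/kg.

Energy balance with sensible and latent terms:
ice -4.42→0 °C: 0.0229·2090·4.42 = 211.55; fusion: m_ice L_f = 0.0229·334000 = 7648.6; meltwater 0→T: 0.0229·4180·T = 95.72 T; water: 2328.3(T − 71.4)
2424 T = 166238 − 7860.1 = 158378
T ≈ 65.34 °C (positive, so assuming full melt was valid).

T_f ≈ 65.3 °C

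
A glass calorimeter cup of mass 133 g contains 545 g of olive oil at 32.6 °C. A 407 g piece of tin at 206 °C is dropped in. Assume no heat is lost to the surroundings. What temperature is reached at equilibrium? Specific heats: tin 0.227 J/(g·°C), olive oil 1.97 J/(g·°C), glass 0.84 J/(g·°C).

Conservation of energy gives ΣQ = 0:
407·0.227·(T − 206) + 545·1.97·(T − 32.6) + 133·0.84·(T − 32.6) = 0
1277.8 T = 57675
T = 57675 / 1277.8 = 45.1 °C

T_f ≈ 45.1 °C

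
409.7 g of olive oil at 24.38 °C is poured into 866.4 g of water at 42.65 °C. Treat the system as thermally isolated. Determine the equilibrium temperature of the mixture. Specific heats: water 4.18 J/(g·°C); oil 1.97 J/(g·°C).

Conservation of energy gives ΣQ = 0:
866.4×4.18×(T − 42.65) + 409.7×1.97×(T − 24.38) = 0
3621.6(T − 42.65) + 807.11(T − 24.38) = 0
(3621.6 + 807.11) T = 3621.6×42.65 + 807.11×24.38
T = 174137/4428.7 ≈ 39.32 °C

T_f ≈ 39.3 °C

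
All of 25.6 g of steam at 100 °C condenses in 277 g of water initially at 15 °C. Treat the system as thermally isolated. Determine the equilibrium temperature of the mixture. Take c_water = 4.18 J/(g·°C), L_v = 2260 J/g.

Conservation of energy gives ΣQ = 0:
condense steam: −25.6·2260 = −57856; condensed water 100 °C→T: 107.01(T − 100); original water: 1157.9(T − 15)
1264.9 T = 57856 + 10701 + 17368 = 85925
T ≈ 67.93 °C (< 100 °C, so full condensation is consistent).

T_f ≈ 67.9 °C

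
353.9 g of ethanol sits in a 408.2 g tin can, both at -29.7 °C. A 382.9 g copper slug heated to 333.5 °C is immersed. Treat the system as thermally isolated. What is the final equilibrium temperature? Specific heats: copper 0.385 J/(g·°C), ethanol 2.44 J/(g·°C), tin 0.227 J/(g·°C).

Taking heat into each body as positive, Σ m c ΔT = 0:
382.9×0.385×(T − 333.5) + 353.9×2.44×(T − (-29.7)) + 408.2×0.227×(T − (-29.7)) = 0
147.42(T − 333.5) + 863.52(T − (-29.7)) + 92.66(T − (-29.7)) = 0
(147.42 + 863.52 + 92.66) T = 147.42×333.5 + 863.52×(-29.7) + 92.66×(-29.7)
T ≈ 18.82 °C

T_f ≈ 18.8 °C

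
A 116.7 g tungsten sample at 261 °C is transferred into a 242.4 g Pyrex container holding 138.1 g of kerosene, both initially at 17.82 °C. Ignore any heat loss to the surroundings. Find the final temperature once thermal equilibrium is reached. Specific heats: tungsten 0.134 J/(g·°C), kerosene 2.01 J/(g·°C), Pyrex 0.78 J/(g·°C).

T_f ≈ 25.7 °C

Let T be the final temperature. ΣQ_i = 0:
116.7×0.134×(T − 261) + 138.1×2.01×(T − 17.82) + 242.4×0.78×(T − 17.82) = 0
(15.64 + 277.58 + 189.07) T = 15.64×261 + 277.58×17.82 + 189.07×17.82
T = 12397/482.29 ≈ 25.70 °C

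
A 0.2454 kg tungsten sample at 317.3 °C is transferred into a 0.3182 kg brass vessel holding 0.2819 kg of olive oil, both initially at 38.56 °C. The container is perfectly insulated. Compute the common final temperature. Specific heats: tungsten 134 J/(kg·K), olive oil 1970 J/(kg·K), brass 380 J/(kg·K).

T_f is the heat-capacity-weighted average of the initial temperatures:
T_f = (32.88·317.3 + 555.34·38.56 + 120.92·38.56) / (32.88 + 555.34 + 120.92)
    = 36511 / 709.14 ≈ 51.49 °C

T_f ≈ 51.5 °C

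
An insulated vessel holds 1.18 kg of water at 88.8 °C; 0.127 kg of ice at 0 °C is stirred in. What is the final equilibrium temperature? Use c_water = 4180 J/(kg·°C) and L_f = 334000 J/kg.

Sum of m c ΔT and latent-heat terms is zero:
fusion: m_ice L_f = 0.127·334000 = 42418; meltwater 0→T: 0.127·4180·T = 530.86 T; water: 4932.4(T − 88.8)
5463.3 T = 437997 − 42418 = 395579
T ≈ 72.41 °C. Since T > 0 °C, the all-ice-melts assumption holds.

T_f ≈ 72.4 °C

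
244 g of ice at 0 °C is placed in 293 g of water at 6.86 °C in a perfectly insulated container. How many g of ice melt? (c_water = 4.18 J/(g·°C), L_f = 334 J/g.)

m_melted ≈ 25.2 g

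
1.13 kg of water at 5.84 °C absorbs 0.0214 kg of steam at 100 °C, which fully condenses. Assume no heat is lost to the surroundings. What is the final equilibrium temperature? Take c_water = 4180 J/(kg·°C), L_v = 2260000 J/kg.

Setting the total heat transfer to zero:
condense steam: −0.0214×2260000 = −48364; condensed water 100 °C→T: 89.45(T − 100); water warms: 1.13×4180×(T − 5.84) = 4723.4(T − 5.84)
4812.9 T = 48364 + 8945.2 + 27585 = 84894
T ≈ 17.64 °C (< 100 °C, so full condensation is consistent).

T_f ≈ 17.6 °C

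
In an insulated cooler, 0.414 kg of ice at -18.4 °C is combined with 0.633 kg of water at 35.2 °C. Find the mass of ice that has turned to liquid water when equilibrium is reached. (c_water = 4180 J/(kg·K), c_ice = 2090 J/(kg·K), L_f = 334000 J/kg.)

Water can give up m c ΔT = 0.633·4180·35.2 = 93137 J before reaching 0 °C.
Of that, 0.414·2090·18.4 = 15921 J goes to bring the ice to 0 °C, leaving 77216 J.
Melting all 0.414 kg of ice would need 0.414·334000 = 138276 J.
Since 77216 < 138276 J, not all the ice melts; equilibrium is at 0 °C.
Mass melted = 77216/334000 ≈ 0.2312 kg.

m_melted ≈ 0.231 kg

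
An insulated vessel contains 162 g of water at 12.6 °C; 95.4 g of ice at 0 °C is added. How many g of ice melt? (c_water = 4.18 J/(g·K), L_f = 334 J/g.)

m_melted ≈ 25.5 g

Water can give up m c ΔT = 162·4.18·12.6 = 8532.2 J before reaching 0 °C.
To melt every bit of ice: 95.4·334 = 31864 J.
That's not enough to melt it all — equilibrium is at 0 °C with ice remaining.
m_melted·334 = 8532.2  ⇒  m_melted ≈ 25.55 g.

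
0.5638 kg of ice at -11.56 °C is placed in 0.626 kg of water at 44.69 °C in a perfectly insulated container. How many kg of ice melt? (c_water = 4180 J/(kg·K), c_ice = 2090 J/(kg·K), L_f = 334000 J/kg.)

Heat available from the water dropping to 0 °C: 0.626×4180×44.69 = 116939 J.
Warming the ice to 0 °C takes 0.5638×2090×11.56 = 13622 J, leaving 103318 J for melting.
To melt every bit of ice: 0.5638×334000 = 188309 J.
103318 J < 188309 J, so only part of the ice melts and the system sits at 0 °C.
m_melted×334000 = 103318  ⇒  m_melted ≈ 0.3093 kg.

m_melted ≈ 0.309 kg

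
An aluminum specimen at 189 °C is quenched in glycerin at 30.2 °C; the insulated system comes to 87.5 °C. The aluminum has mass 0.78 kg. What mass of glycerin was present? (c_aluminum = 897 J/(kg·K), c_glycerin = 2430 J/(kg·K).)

m ≈ 0.51 kg

Let T be the final temperature. ΣQ_i = 0:
0.78×897×(87.5 − 189) + m×2430×(87.5 − 30.2) = 0
139239 m = 71015
m = 71015/139239 ≈ 0.51 kg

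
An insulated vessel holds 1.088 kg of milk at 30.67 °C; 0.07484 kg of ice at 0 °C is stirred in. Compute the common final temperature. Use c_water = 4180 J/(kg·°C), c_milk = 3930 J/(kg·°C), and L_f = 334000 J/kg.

Energy balance with sensible and latent terms:
melt ice: 0.07484×334000 = 24997
  meltwater 0→T: 0.07484×4180×T = 312.83 T
  milk cools: 1.088×3930×(T − 30.67) = 4275.8(T − 30.67)
4588.7 T = 131140 − 24997 = 106143
T ≈ 23.13 °C — above 0 °C, consistent with complete melting.

T_f ≈ 23.1 °C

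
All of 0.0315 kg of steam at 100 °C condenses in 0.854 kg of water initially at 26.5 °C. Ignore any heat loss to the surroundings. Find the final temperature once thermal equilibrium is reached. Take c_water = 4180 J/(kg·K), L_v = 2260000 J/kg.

T_f ≈ 48.3 °C

Sum of m c ΔT and latent-heat terms is zero:
condense steam: −0.0315·2260000 = −71190
  condensed water 100 °C→T: 131.67(T − 100)
  original water: 3569.7(T − 26.5)
3701.4 T = 71190 + 13167 + 94598 = 178955
T ≈ 48.35 °C, under the boiling point, so the assumption holds.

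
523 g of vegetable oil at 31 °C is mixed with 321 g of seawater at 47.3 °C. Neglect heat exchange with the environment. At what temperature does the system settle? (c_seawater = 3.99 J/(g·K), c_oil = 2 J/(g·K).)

T_f ≈ 40.0 °C

Energy conservation, ΣQ = 0:
321×3.99×(T − 47.3) + 523×2×(T − 31) = 0
1280.8(T − 47.3) + 1046(T − 31) = 0
(1280.8 + 1046) T = 1280.8×47.3 + 1046×31
T ≈ 39.97 °C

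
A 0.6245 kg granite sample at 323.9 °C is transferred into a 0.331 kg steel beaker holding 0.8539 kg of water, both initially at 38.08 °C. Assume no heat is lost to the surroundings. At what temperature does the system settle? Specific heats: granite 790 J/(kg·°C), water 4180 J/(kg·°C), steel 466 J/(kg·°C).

T_f ≈ 71.5 °C

Net heat exchanged in the isolated system is zero:
0.6245·790·(T − 323.9) + 0.8539·4180·(T − 38.08) + 0.331·466·(T − 38.08) = 0
493.36(T − 323.9) + 3569.3(T − 38.08) + 154.25(T − 38.08) = 0
4216.9 T = 301590
T ≈ 71.52 °C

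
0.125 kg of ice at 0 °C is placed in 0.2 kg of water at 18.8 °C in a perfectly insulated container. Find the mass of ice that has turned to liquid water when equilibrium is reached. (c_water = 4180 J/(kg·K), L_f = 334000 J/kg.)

Cooling the water to 0 °C releases 0.2·4180·18.8 = 15717 J.
Fully melting the ice requires m_ice L_f = 0.125·334000 = 41750 J.
That's not enough to melt it all — equilibrium is at 0 °C with ice remaining.
Mass melted = 15717/334000 ≈ 0.04706 kg.

m_melted ≈ 0.0471 kg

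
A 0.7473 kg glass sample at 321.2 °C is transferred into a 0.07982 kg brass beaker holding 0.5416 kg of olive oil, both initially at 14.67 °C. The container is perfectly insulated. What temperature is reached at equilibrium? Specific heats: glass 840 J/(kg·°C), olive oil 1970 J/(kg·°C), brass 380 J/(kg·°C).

T_f ≈ 126.2 °C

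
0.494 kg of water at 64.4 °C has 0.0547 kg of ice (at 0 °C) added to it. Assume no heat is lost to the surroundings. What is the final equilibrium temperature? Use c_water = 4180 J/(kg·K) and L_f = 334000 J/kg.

T_f ≈ 50.0 °C

Energy conservation, ΣQ = 0:
melt ice: 0.0547·334000 = 18270; warm the meltwater: 228.65 T; water cools: 0.494·4180·(T − 64.4) = 2064.9(T − 64.4)
2293.6 T = 132981 − 18270 = 114711
T ≈ 50.01 °C (positive, so assuming full melt was valid).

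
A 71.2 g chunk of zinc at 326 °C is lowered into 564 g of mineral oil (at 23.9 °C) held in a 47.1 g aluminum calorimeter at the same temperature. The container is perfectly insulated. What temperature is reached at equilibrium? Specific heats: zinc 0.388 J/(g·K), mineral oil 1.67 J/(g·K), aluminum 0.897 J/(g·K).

T_f ≈ 32.1 °C

T_f is the heat-capacity-weighted average of the initial temperatures:
T_f = (27.63·326 + 941.88·23.9 + 42.25·23.9) / (27.63 + 941.88 + 42.25)
    = 32527 / 1011.8 ≈ 32.15 °C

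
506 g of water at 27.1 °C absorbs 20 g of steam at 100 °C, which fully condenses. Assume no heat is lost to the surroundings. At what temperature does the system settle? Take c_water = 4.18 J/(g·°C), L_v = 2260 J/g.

T_f ≈ 50.4 °C

Energy balance with sensible and latent terms:
steam→water at 100 °C releases m L_v = 20·2260 = 45200
  condensate cools 100→T: 20·4.18·(T − 100) = 83.6(T − 100)
  water warms: 506·4.18·(T − 27.1) = 2115.1(T − 27.1)
2198.7 T = 45200 + 8360 + 57319 = 110879
T ≈ 50.43 °C, under the boiling point, so the assumption holds.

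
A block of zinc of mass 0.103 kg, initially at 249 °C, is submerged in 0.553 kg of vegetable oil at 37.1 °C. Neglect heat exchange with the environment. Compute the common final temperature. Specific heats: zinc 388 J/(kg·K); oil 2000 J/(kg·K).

With ΣQ=0 the equilibrium temperature is the m·c-weighted mean:
T_f = (39.96*249 + 1106*37.1) / (39.96 + 1106)
    = 50984 / 1146 ≈ 44.49 °C

T_f ≈ 44.5 °C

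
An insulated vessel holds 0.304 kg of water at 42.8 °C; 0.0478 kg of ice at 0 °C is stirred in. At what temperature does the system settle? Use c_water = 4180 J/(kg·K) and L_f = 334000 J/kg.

T_f ≈ 26.1 °C

Taking heat into each body as positive, Σ m c ΔT = 0:
latent heat to melt: 0.0478·334000 = 15965; warm the meltwater: 199.8 T; water: 1270.7(T − 42.8)
1470.5 T = 54387 − 15965 = 38422
T ≈ 26.13 °C. Since T > 0 °C, the all-ice-melts assumption holds.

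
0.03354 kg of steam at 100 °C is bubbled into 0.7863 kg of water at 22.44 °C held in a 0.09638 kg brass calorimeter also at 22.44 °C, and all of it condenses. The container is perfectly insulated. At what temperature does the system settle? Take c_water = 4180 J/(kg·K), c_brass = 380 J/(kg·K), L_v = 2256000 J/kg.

T_f ≈ 47.4 °C

Taking heat into each body as positive, Σ m c ΔT = 0:
latent heat released on condensation: 0.03354·2256000 = 75666
  condensate cools 100→T: 0.03354·4180·(T − 100) = 140.2(T − 100)
  original water: 3286.7(T − 22.44)
  cup: 36.62(T − 22.44)
3463.6 T = 75666 + 14020 + 74576 = 164262
T ≈ 47.43 °C (< 100 °C, so full condensation is consistent).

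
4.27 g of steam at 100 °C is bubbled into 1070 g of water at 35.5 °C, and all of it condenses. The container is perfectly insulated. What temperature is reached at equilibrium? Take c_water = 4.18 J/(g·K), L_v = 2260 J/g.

T_f ≈ 37.9 °C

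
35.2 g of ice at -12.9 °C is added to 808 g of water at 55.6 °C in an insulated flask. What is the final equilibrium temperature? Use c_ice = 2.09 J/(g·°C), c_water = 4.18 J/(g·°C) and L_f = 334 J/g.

T_f ≈ 49.7 °C

Conservation of energy gives ΣQ = 0:
ice -12.9→0 °C: 35.2·2.09·12.9 = 949.03
  fusion: m_ice L_f = 35.2·334 = 11757
  meltwater 0→T: 35.2·4.18·T = 147.14 T
  water: 3377.4(T − 55.6)
3524.6 T = 187786 − 12706 = 175080
T ≈ 49.67 °C — above 0 °C, consistent with complete melting.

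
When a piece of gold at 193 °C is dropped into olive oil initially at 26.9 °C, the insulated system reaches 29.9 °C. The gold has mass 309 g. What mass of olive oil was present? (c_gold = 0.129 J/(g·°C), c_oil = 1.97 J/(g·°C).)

Heat lost by the gold = heat gained by the oil:
309×0.129×(193 − 29.9) = m×1.97×(29.9 − 26.9)
5.91 m = 6501.3  ⇒  m ≈ 1100 g

m ≈ 1100 g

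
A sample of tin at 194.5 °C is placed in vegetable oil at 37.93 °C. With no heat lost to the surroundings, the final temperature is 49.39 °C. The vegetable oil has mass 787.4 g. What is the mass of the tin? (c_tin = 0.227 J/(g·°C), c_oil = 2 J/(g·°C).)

Let T be the final temperature. ΣQ_i = 0:
m·0.227·(49.39 − 194.5) + 787.4·2·(49.39 − 37.93) = 0
-32.94 m = -18047
m = -18047/-32.94 ≈ 547.9 g

m ≈ 548 g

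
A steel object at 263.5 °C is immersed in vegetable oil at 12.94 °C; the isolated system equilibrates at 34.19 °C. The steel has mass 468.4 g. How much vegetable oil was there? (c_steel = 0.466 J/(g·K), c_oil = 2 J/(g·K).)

m ≈ 1180 g

Setting the total heat transfer to zero:
468.4·0.466·(34.19 − 263.5) + m·2·(34.19 − 12.94) = 0
42.5 m = 50053
m = 50053/42.5 ≈ 1178 g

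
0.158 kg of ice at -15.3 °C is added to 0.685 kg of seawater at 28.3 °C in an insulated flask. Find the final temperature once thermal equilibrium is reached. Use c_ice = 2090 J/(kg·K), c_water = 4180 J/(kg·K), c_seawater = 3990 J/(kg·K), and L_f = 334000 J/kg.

Taking heat into each body as positive, Σ m c ΔT = 0:
warm ice to 0 °C: 0.158·2090·(0 − (-15.3)) = 5052.4
  fusion: m_ice L_f = 0.158·334000 = 52772
  meltwater 0→T: 0.158·4180·T = 660.44 T
  seawater: 2733.2(T − 28.3)
3393.6 T = 77348 − 57824 = 19524
T ≈ 5.75 °C — above 0 °C, consistent with complete melting.

T_f ≈ 5.8 °C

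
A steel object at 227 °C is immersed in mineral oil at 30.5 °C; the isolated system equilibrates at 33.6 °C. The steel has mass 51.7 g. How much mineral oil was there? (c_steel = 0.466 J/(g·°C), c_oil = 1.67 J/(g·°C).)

Taking heat into each body as positive, Σ m c ΔT = 0:
51.7·0.466·(33.6 − 227) + m·1.67·(33.6 − 30.5) = 0
5.177 m = 4659.4
m = 4659.4/5.177 ≈ 900 g

m ≈ 900 g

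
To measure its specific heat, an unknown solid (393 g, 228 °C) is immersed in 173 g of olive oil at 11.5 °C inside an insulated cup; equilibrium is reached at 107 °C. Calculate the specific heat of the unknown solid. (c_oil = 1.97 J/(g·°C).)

c ≈ 0.684 J/(g·°C)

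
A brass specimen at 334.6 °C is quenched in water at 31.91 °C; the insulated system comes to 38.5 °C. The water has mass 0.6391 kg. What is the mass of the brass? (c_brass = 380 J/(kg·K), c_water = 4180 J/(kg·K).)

Conservation of energy gives ΣQ = 0:
m·380·(38.5 − 334.6) + 0.6391·4180·(38.5 − 31.91) = 0
-112518 m = -17605
m = -17605/-112518 ≈ 0.1565 kg

m ≈ 0.156 kg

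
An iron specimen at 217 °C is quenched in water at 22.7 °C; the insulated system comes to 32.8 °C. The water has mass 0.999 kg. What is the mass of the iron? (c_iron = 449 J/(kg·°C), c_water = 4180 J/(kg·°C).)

Heat lost by the iron = heat gained by the water:
m·449·(217 − 32.8) = 0.999·4180·(32.8 − 22.7)
82706 m = 42176  ⇒  m ≈ 0.5099 kg

m ≈ 0.51 kg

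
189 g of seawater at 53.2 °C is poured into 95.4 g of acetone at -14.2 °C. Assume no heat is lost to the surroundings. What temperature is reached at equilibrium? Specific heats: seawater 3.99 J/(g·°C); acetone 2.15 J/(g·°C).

T_f ≈ 38.8 °C

Setting the total heat transfer to zero:
189·3.99·(T − 53.2) + 95.4·2.15·(T − (-14.2)) = 0
754.11(T − 53.2) + 205.11(T − (-14.2)) = 0
959.22 T = 37206
T ≈ 38.79 °C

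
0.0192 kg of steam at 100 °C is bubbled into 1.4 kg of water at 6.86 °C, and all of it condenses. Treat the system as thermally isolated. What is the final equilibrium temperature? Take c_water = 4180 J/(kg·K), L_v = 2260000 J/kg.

Let T be the final temperature. ΣQ_i = 0:
condense steam: −0.0192·2260000 = −43392
  condensate cools 100→T: 0.0192·4180·(T − 100) = 80.26(T − 100)
  water warms: 1.4·4180·(T − 6.86) = 5852(T − 6.86)
5932.3 T = 43392 + 8025.6 + 40145 = 91562
T ≈ 15.43 °C, under the boiling point, so the assumption holds.

T_f ≈ 15.4 °C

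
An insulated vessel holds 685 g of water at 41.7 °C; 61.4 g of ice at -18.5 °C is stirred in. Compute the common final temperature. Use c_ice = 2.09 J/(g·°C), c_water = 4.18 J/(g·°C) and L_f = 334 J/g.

T_f ≈ 30.9 °C

Taking heat into each body as positive, Σ m c ΔT = 0:
ice -18.5→0 °C: 61.4·2.09·18.5 = 2374
  melt ice: 61.4·334 = 20508
  meltwater 0→T: 61.4·4.18·T = 256.65 T
  water: 2863.3(T − 41.7)
3120 T = 119400 − 22882 = 96518
T ≈ 30.94 °C — above 0 °C, consistent with complete melting.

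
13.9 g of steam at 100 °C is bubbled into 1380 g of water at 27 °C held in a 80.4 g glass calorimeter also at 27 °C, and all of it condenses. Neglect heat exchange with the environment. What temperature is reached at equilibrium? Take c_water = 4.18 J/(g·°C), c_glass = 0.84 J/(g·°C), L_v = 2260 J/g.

Taking heat into each body as positive, Σ m c ΔT = 0:
condense steam: −13.9×2260 = −31414; condensed water 100 °C→T: 58.1(T − 100); original water: 5768.4(T − 27); cup: 67.54(T − 27)
5894 T = 31414 + 5810.2 + 157570 = 194794
T ≈ 33.05 °C — below 100 °C, confirming all the steam condensed.

T_f ≈ 33.0 °C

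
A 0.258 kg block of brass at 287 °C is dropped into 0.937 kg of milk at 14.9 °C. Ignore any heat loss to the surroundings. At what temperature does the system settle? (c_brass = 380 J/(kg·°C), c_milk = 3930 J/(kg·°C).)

T_f ≈ 22.0 °C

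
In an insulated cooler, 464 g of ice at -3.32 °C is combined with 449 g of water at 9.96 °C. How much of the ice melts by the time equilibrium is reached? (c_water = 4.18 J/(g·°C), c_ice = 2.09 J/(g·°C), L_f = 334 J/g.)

Cooling the water to 0 °C releases 449×4.18×9.96 = 18693 J.
Warming the ice to 0 °C takes 464×2.09×3.32 = 3219.6 J, leaving 15474 J for melting.
Melting all 464 g of ice would need 464×334 = 154976 J.
15474 J < 154976 J, so only part of the ice melts and the system sits at 0 °C.
m_melted×334 = 15474  ⇒  m_melted ≈ 46.33 g.

m_melted ≈ 46.3 g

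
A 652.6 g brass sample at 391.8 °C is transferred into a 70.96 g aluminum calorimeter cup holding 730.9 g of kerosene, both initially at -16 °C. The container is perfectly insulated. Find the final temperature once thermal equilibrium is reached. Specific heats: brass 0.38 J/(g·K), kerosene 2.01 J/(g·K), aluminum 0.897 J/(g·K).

Conservation of energy gives ΣQ = 0:
652.6×0.38×(T − 391.8) + 730.9×2.01×(T − (-16)) + 70.96×0.897×(T − (-16)) = 0
1780.7 T = 72638
T ≈ 40.79 °C

T_f ≈ 40.8 °C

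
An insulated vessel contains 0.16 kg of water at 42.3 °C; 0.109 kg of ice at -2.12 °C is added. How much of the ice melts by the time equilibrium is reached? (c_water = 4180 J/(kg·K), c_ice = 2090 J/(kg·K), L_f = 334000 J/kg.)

Heat available from the water dropping to 0 °C: 0.16×4180×42.3 = 28290 J.
Warming the ice to 0 °C takes 0.109×2090×2.12 = 482.96 J, leaving 27807 J for melting.
Melting all 0.109 kg of ice would need 0.109×334000 = 36406 J.
27807 J < 36406 J, so only part of the ice melts and the system sits at 0 °C.
m_melted×334000 = 27807  ⇒  m_melted ≈ 0.08326 kg.

m_melted ≈ 0.0833 kg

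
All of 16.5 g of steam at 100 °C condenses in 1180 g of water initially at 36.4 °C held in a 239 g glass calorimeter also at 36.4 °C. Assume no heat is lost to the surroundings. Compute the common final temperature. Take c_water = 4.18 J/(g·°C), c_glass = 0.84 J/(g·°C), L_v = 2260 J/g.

T_f ≈ 44.4 °C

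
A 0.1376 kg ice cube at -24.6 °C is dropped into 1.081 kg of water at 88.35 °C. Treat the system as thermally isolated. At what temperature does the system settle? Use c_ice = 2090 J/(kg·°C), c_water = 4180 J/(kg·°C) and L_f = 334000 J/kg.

T_f ≈ 68.0 °C

Conservation of energy gives ΣQ = 0:
warm ice to 0 °C: 0.1376×2090×(0 − (-24.6)) = 7074.6; fusion: m_ice L_f = 0.1376×334000 = 45958; meltwater 0→T: 0.1376×4180×T = 575.17 T; water: 4518.6(T − 88.35)
5093.7 T = 399217 − 53033 = 346184
T ≈ 67.96 °C. Since T > 0 °C, the all-ice-melts assumption holds.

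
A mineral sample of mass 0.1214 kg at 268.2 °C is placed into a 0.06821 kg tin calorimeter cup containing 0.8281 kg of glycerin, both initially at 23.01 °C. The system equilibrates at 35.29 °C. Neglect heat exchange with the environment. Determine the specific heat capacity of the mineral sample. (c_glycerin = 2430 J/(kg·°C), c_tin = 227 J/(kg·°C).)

c ≈ 881 J/(kg·°C)

Let T be the final temperature. ΣQ_i = 0:
0.1214×c×(35.29 − 268.2) + 0.8281×2430×(35.29 − 23.01) + 0.06821×227×(35.29 − 23.01) = 0
-28.28 c = -24901
c = -24901/-28.28 ≈ 880.7 J/(kg·°C)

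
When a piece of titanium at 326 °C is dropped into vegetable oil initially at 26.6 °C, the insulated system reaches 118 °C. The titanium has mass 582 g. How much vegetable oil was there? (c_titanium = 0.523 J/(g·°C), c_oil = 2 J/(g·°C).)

Heat lost by the titanium = heat gained by the oil:
582·0.523·(326 − 118) = m·2·(118 − 26.6)
182.8 m = 63312  ⇒  m ≈ 346.3 g

m ≈ 346 g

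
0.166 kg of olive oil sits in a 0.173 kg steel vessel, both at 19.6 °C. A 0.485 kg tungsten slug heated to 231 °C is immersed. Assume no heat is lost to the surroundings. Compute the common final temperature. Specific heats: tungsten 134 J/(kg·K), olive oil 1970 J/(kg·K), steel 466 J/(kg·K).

Taking heat into each body as positive, Σ m c ΔT = 0:
0.485×134×(T − 231) + 0.166×1970×(T − 19.6) + 0.173×466×(T − 19.6) = 0
64.99(T − 231) + 327.02(T − 19.6) + 80.62(T − 19.6) = 0
472.63 T = 23002
T = 23002 / 472.63 = 48.7 °C

T_f ≈ 48.7 °C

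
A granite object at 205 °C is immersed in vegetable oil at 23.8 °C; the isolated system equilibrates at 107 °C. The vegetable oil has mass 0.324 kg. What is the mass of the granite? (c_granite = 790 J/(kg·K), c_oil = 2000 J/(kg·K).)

m ≈ 0.696 kg

|Q_granite| = |Q_oil|:
m×790×(205 − 107) = 0.324×2000×(107 − 23.8)
77420 m = 53914  ⇒  m ≈ 0.6964 kg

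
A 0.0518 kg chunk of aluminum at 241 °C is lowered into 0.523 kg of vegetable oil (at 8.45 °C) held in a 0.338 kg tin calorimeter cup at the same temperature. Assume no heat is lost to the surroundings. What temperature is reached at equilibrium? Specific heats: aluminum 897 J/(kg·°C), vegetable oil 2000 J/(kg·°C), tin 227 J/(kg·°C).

With ΣQ=0 the equilibrium temperature is the m·c-weighted mean:
T_f = (46.46×241 + 1046×8.45 + 76.73×8.45) / (46.46 + 1046 + 76.73)
    = 20685 / 1169.2 ≈ 17.69 °C

T_f ≈ 17.7 °C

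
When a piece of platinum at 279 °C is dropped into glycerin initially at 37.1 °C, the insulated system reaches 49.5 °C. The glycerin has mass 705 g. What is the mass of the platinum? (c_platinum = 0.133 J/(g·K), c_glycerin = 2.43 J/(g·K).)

Heat lost by the platinum = heat gained by the glycerin:
m·0.133·(279 − 49.5) = 705·2.43·(49.5 − 37.1)
30.52 m = 21243  ⇒  m ≈ 696 g

m ≈ 696 g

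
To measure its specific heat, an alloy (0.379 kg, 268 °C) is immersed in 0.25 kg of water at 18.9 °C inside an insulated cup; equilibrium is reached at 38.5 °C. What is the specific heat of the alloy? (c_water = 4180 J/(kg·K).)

m_s c (T_s − T_f) = m_water c_water (T_f − T_0):
0.379×c×(268 − 38.5) = 0.25×4180×(38.5 − 18.9)
86.98 c = 20482  ⇒  c ≈ 235.5 J/(kg·K)

c ≈ 235 J/(kg·K)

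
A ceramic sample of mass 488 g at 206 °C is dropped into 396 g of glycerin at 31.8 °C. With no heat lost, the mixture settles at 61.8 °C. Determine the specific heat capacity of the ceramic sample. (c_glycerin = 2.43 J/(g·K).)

c ≈ 0.41 J/(g·K)

m_s c (T_s − T_f) = m_glycerin c_glycerin (T_f − T_0):
488×c×(206 − 61.8) = 396×2.43×(61.8 − 31.8)
70370 c = 28868  ⇒  c ≈ 0.4102 J/(g·K)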